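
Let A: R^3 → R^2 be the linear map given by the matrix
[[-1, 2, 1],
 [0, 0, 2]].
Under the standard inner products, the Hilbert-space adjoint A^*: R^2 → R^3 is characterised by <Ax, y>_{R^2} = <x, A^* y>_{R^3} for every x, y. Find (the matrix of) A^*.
A^* = A^T =
[[-1, 0],
 [2, 0],
 [1, 2]]

For real matrices with standard dot products, the defining identity <Ax, y> = <x, A^* y> gives (Ax)^T y = x^T (A^*) y, i.e. x^T A^T y = x^T (A^*) y. Since this holds for all x, y, we must have A^* = A^T. Therefore
A^* =
[[-1, 0],
 [2, 0],
 [1, 2]].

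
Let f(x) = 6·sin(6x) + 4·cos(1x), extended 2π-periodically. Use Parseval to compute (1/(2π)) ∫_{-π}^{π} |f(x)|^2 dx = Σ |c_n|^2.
Σ |c_n|^2 = 26

Expand |f|^2 and use orthogonality of {sin(nx), cos(mx)} on [-π, π]:
  ∫_{-π}^{π} sin(nx)^2 dx = π, ∫ cos(mx)^2 dx = π, and cross terms integrate to 0.
So ∫_{-π}^{π} f(x)^2 dx = 6^2 · π + 4^2 · π = (36 + 16)π.
Divide by 2π: (36 + 16)/2 = 26.
By Parseval, this equals Σ |c_n|^2.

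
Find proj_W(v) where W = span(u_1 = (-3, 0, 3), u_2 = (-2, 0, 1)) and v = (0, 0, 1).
proj_W(v) = (0, 0, 1)

Set up U = [u_1 | ... | u_2] ∈ R^(3×2). The projector onto W = col(U) is P = U (U^T U)^(-1) U^T.
Compute U^T U =
  [18, 9]
  [9, 5],
and U^T v = (3, 1).
Solve U^T U · c = U^T v for the coefficients: c = (2/3, -1). The projection is proj_W(v) = U c.
Check: (v - proj_W(v)) · u_1 = 0  (should be 0).
Check: (v - proj_W(v)) · u_2 = 0  (should be 0).
Result: proj_W(v) = (0, 0, 1).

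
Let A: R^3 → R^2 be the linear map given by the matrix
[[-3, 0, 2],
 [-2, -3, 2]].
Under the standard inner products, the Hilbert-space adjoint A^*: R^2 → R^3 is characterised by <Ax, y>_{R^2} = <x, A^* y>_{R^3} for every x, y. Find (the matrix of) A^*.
A^* = A^T =
[[-3, -2],
 [0, -3],
 [2, 2]]

For real matrices with standard dot products, the defining identity <Ax, y> = <x, A^* y> gives (Ax)^T y = x^T (A^*) y, i.e. x^T A^T y = x^T (A^*) y. Since this holds for all x, y, we must have A^* = A^T. Therefore
A^* =
[[-3, -2],
 [0, -3],
 [2, 2]].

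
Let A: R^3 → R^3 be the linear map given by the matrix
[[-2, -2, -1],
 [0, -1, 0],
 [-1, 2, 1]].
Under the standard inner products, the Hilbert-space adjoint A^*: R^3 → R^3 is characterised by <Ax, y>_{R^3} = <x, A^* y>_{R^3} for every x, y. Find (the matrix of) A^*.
A^* = A^T =
[[-2, 0, -1],
 [-2, -1, 2],
 [-1, 0, 1]]

For real matrices with standard dot products, the defining identity <Ax, y> = <x, A^* y> gives (Ax)^T y = x^T (A^*) y, i.e. x^T A^T y = x^T (A^*) y. Since this holds for all x, y, we must have A^* = A^T. Therefore
A^* =
[[-2, 0, -1],
 [-2, -1, 2],
 [-1, 0, 1]].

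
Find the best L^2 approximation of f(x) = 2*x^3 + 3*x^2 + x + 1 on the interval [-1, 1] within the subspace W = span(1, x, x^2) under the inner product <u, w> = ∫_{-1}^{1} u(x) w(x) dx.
g(x) = 3*x^2 + 11*x/5 + 1

The best approximation g ∈ W is the orthogonal projection of f onto W. Writing g = a_0 + a_1 x + a_2 x^2, the coefficients solve the normal equations G · a = b where
  G_{ij} = <φ_i, φ_j> and b_i = <f, φ_i>, with φ_0 = 1, φ_1 = x, φ_2 = x^2.
G =
  [2, 0, 2/3]
  [0, 2/3, 0]
  [2/3, 0, 2/5],
b = (4, 22/15, 28/15).
Solving gives a_0 = 1, a_1 = 11/5, a_2 = 3, so
  g(x) = 3*x^2 + 11*x/5 + 1.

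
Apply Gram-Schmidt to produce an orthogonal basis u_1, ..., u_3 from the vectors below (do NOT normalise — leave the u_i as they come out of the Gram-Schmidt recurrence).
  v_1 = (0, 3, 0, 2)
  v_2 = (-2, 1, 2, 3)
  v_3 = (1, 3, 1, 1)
Orthogonal basis:
  u_1 = (0, 3, 0, 2)
  u_2 = (-2, -14/13, 2, 21/13)
  u_3 = (37/51, 16/51, 65/51, -8/17)

Apply the Gram-Schmidt recurrence
  u_1 = v_1
  u_i = v_i − Σ_{j<i} ((v_i · u_j) / (u_j · u_j)) · u_j.

Step by step this gives:
  u_1 = (0, 3, 0, 2)
  u_2 = (-2, -14/13, 2, 21/13)
  u_3 = (37/51, 16/51, 65/51, -8/17)

Orthogonality check:
  u_2 · u_1 = 0 (should be 0)
  u_3 · u_1 = 0 (should be 0)
  u_3 · u_2 = 0 (should be 0)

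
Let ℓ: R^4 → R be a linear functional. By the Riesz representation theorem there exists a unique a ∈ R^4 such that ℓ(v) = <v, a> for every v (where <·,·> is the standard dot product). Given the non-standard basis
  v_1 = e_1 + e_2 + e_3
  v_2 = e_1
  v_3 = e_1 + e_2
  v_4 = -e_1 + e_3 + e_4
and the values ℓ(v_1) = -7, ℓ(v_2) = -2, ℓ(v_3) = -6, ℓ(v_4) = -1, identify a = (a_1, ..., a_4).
a = (-2, -4, -1, -2)

Write a = (a_1, ..., a_4) in the standard basis. For each basis vector v_i, ℓ(v_i) = <v_i, a> is a linear equation in the a_j's. Collect the n equations into a matrix system V a = ℓ, where row i of V is v_i (expressed in the standard basis). Since V is invertible (lower-triangular with 1s on the diagonal, up to permutation), solve by back-substitution:
  V =
[[1, 1, 1, 0],
 [1, 0, 0, 0],
 [1, 1, 0, 0],
 [-1, 0, 1, 1]]
  V a = (-7, -2, -6, -1)
Solving gives a = (-2, -4, -1, -2).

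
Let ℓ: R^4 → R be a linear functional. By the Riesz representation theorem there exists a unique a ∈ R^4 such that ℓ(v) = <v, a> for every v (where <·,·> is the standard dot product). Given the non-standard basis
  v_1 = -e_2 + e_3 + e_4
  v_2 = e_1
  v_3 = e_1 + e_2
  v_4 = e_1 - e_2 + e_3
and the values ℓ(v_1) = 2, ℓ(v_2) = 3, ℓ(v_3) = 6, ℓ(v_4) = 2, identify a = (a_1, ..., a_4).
a = (3, 3, 2, 3)

Write a = (a_1, ..., a_4) in the standard basis. For each basis vector v_i, ℓ(v_i) = <v_i, a> is a linear equation in the a_j's. Collect the n equations into a matrix system V a = ℓ, where row i of V is v_i (expressed in the standard basis). Since V is invertible (lower-triangular with 1s on the diagonal, up to permutation), solve by back-substitution:
  V =
[[0, -1, 1, 1],
 [1, 0, 0, 0],
 [1, 1, 0, 0],
 [1, -1, 1, 0]]
  V a = (2, 3, 6, 2)
Solving gives a = (3, 3, 2, 3).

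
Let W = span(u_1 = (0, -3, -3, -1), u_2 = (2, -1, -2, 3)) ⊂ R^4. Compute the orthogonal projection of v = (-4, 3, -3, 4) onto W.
proj_W(v) = (157/153, 185/306, 14/153, 65/34)

Set up U = [u_1 | ... | u_2] ∈ R^(4×2). The projector onto W = col(U) is P = U (U^T U)^(-1) U^T.
Compute U^T U =
  [19, 6]
  [6, 18],
and U^T v = (-4, 7).
Solve U^T U · c = U^T v for the coefficients: c = (-19/51, 157/306). The projection is proj_W(v) = U c.
Check: (v - proj_W(v)) · u_1 = 0  (should be 0).
Check: (v - proj_W(v)) · u_2 = 0  (should be 0).
Result: proj_W(v) = (157/153, 185/306, 14/153, 65/34).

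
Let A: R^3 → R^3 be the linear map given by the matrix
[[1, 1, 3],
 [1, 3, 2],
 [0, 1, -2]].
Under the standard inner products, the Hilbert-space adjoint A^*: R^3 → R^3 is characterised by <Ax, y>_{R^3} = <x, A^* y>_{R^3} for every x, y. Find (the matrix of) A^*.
A^* = A^T =
[[1, 1, 0],
 [1, 3, 1],
 [3, 2, -2]]

For real matrices with standard dot products, the defining identity <Ax, y> = <x, A^* y> gives (Ax)^T y = x^T (A^*) y, i.e. x^T A^T y = x^T (A^*) y. Since this holds for all x, y, we must have A^* = A^T. Therefore
A^* =
[[1, 1, 0],
 [1, 3, 1],
 [3, 2, -2]].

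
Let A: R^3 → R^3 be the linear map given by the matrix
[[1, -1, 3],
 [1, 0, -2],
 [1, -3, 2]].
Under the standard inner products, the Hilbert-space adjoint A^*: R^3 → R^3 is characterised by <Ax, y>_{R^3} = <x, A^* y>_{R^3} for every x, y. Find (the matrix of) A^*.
A^* = A^T =
[[1, 1, 1],
 [-1, 0, -3],
 [3, -2, 2]]

For real matrices with standard dot products, the defining identity <Ax, y> = <x, A^* y> gives (Ax)^T y = x^T (A^*) y, i.e. x^T A^T y = x^T (A^*) y. Since this holds for all x, y, we must have A^* = A^T. Therefore
A^* =
[[1, 1, 1],
 [-1, 0, -3],
 [3, -2, 2]].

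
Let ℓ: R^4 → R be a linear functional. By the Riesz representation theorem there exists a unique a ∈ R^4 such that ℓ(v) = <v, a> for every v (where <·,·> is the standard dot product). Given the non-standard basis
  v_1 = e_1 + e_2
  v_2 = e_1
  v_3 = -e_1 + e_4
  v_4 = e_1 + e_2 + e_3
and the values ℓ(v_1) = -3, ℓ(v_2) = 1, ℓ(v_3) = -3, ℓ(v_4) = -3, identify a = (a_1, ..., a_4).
a = (1, -4, 0, -2)

Write a = (a_1, ..., a_4) in the standard basis. For each basis vector v_i, ℓ(v_i) = <v_i, a> is a linear equation in the a_j's. Collect the n equations into a matrix system V a = ℓ, where row i of V is v_i (expressed in the standard basis). Since V is invertible (lower-triangular with 1s on the diagonal, up to permutation), solve by back-substitution:
  V =
[[1, 1, 0, 0],
 [1, 0, 0, 0],
 [-1, 0, 0, 1],
 [1, 1, 1, 0]]
  V a = (-3, 1, -3, -3)
Solving gives a = (1, -4, 0, -2).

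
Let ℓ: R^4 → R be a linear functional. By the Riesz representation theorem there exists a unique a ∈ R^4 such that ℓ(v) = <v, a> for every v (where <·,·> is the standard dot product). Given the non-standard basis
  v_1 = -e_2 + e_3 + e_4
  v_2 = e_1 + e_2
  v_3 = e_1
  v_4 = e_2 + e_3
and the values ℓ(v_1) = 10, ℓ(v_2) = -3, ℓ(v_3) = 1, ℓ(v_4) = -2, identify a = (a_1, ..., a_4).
a = (1, -4, 2, 4)

Write a = (a_1, ..., a_4) in the standard basis. For each basis vector v_i, ℓ(v_i) = <v_i, a> is a linear equation in the a_j's. Collect the n equations into a matrix system V a = ℓ, where row i of V is v_i (expressed in the standard basis). Since V is invertible (lower-triangular with 1s on the diagonal, up to permutation), solve by back-substitution:
  V =
[[0, -1, 1, 1],
 [1, 1, 0, 0],
 [1, 0, 0, 0],
 [0, 1, 1, 0]]
  V a = (10, -3, 1, -2)
Solving gives a = (1, -4, 2, 4).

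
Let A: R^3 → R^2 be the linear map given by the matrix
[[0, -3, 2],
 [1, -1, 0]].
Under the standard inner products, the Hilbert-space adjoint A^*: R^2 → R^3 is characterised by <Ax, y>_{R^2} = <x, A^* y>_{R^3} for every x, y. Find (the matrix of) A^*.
A^* = A^T =
[[0, 1],
 [-3, -1],
 [2, 0]]

For real matrices with standard dot products, the defining identity <Ax, y> = <x, A^* y> gives (Ax)^T y = x^T (A^*) y, i.e. x^T A^T y = x^T (A^*) y. Since this holds for all x, y, we must have A^* = A^T. Therefore
A^* =
[[0, 1],
 [-3, -1],
 [2, 0]].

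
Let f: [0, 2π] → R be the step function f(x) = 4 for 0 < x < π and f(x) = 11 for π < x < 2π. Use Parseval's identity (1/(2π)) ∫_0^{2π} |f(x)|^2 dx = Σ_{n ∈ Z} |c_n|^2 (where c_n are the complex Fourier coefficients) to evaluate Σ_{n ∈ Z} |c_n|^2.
Σ |c_n|^2 = 137/2

Parseval equates the L^2 energy of f (normalised by 1/(2π)) with the ℓ^2 sum of its Fourier coefficients: (1/(2π)) ∫_0^{2π} |f|^2 = Σ |c_n|^2.
Compute the left side: (1/(2π)) [∫_0^π 4^2 dx + ∫_π^{2π} 11^2 dx] = (1/(2π)) · (16π + 121π) = (16 + 121)/2 = 137/2.
So Σ_{n ∈ Z} |c_n|^2 = 137/2.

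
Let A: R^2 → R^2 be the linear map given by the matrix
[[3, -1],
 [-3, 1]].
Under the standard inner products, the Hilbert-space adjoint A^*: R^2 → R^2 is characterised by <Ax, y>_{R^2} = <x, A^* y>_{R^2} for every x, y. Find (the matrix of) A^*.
A^* = A^T =
[[3, -3],
 [-1, 1]]

For real matrices with standard dot products, the defining identity <Ax, y> = <x, A^* y> gives (Ax)^T y = x^T (A^*) y, i.e. x^T A^T y = x^T (A^*) y. Since this holds for all x, y, we must have A^* = A^T. Therefore
A^* =
[[3, -3],
 [-1, 1]].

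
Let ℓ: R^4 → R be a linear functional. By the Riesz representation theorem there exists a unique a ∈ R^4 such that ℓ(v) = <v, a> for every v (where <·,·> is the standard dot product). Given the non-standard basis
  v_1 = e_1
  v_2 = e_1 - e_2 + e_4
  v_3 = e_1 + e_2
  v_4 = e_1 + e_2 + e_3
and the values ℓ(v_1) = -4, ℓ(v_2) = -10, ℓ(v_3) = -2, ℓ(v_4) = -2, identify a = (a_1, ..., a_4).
a = (-4, 2, 0, -4)

Write a = (a_1, ..., a_4) in the standard basis. For each basis vector v_i, ℓ(v_i) = <v_i, a> is a linear equation in the a_j's. Collect the n equations into a matrix system V a = ℓ, where row i of V is v_i (expressed in the standard basis). Since V is invertible (lower-triangular with 1s on the diagonal, up to permutation), solve by back-substitution:
  V =
[[1, 0, 0, 0],
 [1, -1, 0, 1],
 [1, 1, 0, 0],
 [1, 1, 1, 0]]
  V a = (-4, -10, -2, -2)
Solving gives a = (-4, 2, 0, -4).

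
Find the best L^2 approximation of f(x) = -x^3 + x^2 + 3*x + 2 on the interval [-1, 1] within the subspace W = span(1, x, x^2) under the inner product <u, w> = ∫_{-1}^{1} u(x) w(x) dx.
g(x) = x^2 + 12*x/5 + 2

The best approximation g ∈ W is the orthogonal projection of f onto W. Writing g = a_0 + a_1 x + a_2 x^2, the coefficients solve the normal equations G · a = b where
  G_{ij} = <φ_i, φ_j> and b_i = <f, φ_i>, with φ_0 = 1, φ_1 = x, φ_2 = x^2.
G =
  [2, 0, 2/3]
  [0, 2/3, 0]
  [2/3, 0, 2/5],
b = (14/3, 8/5, 26/15).
Solving gives a_0 = 2, a_1 = 12/5, a_2 = 1, so
  g(x) = x^2 + 12*x/5 + 2.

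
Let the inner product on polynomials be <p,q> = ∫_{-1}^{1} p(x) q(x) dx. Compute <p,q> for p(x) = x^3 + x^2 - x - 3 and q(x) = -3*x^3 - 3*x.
<p,q> = 8/7

Expand the product: p(x)·q(x) = -3*x^6 - 3*x^5 + 6*x^3 + 3*x^2 + 9*x.
∫_{-1}^{1} of each monomial x^k gives [2/(k+1) if k even, 0 if k odd]. Integrating term-by-term (or equivalently evaluating the antiderivative F(x) = -3*x^7/7 - x^6/2 + 3*x^4/2 + x^3 + 9*x^2/2 at the endpoints):
  F(1) − F(−1) = 85/14 − (69/14) = 8/7.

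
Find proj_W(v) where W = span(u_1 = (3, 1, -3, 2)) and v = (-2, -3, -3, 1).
proj_W(v) = (6/23, 2/23, -6/23, 4/23)

Set up U = [u_1 | ... | u_1] ∈ R^(4×1). The projector onto W = col(U) is P = U (U^T U)^(-1) U^T.
Compute U^T U =
  [23],
and U^T v = (2).
Solve U^T U · c = U^T v for the coefficients: c = (2/23). The projection is proj_W(v) = U c.
Check: (v - proj_W(v)) · u_1 = 0  (should be 0).
Result: proj_W(v) = (6/23, 2/23, -6/23, 4/23).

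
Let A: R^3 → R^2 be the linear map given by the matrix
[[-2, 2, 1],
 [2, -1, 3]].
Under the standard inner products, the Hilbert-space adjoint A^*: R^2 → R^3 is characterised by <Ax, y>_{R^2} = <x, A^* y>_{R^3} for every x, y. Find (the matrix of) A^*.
A^* = A^T =
[[-2, 2],
 [2, -1],
 [1, 3]]

For real matrices with standard dot products, the defining identity <Ax, y> = <x, A^* y> gives (Ax)^T y = x^T (A^*) y, i.e. x^T A^T y = x^T (A^*) y. Since this holds for all x, y, we must have A^* = A^T. Therefore
A^* =
[[-2, 2],
 [2, -1],
 [1, 3]].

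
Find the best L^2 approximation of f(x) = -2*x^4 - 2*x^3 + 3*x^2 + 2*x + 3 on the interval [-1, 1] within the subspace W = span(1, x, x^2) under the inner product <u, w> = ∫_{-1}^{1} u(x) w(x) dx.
g(x) = 9*x^2/7 + 4*x/5 + 111/35

The best approximation g ∈ W is the orthogonal projection of f onto W. Writing g = a_0 + a_1 x + a_2 x^2, the coefficients solve the normal equations G · a = b where
  G_{ij} = <φ_i, φ_j> and b_i = <f, φ_i>, with φ_0 = 1, φ_1 = x, φ_2 = x^2.
G =
  [2, 0, 2/3]
  [0, 2/3, 0]
  [2/3, 0, 2/5],
b = (36/5, 8/15, 92/35).
Solving gives a_0 = 111/35, a_1 = 4/5, a_2 = 9/7, so
  g(x) = 9*x^2/7 + 4*x/5 + 111/35.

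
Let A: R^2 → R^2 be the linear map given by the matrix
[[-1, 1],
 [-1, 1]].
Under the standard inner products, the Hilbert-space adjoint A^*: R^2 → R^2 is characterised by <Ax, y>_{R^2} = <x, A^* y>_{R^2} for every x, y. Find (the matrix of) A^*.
A^* = A^T =
[[-1, -1],
 [1, 1]]

For real matrices with standard dot products, the defining identity <Ax, y> = <x, A^* y> gives (Ax)^T y = x^T (A^*) y, i.e. x^T A^T y = x^T (A^*) y. Since this holds for all x, y, we must have A^* = A^T. Therefore
A^* =
[[-1, -1],
 [1, 1]].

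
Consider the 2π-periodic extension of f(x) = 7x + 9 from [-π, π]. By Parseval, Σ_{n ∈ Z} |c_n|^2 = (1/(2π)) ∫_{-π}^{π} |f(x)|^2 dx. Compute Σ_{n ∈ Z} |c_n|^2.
Σ |c_n|^2 = 49π^2/3 + 81

Expand and integrate term by term over [-π, π]:
  ∫ (7x)^2 dx = 49·(2π^3/3); ∫ 2·7·(9)·x dx = 0 (odd integrand); ∫ 9^2 dx = 81·2π.
So (1/(2π)) ∫_{-π}^{π} (7x + 9)^2 dx = 49π^2/3 + 81 = 49π^2/3 + 81.
Parseval ⇒ Σ |c_n|^2 = 49π^2/3 + 81.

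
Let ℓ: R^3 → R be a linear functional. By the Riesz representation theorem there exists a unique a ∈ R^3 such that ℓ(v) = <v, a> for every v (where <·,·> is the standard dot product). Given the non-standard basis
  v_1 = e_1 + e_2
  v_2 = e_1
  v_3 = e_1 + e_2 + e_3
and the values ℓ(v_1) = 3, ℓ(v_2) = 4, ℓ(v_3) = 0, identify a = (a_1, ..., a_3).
a = (4, -1, -3)

Write a = (a_1, ..., a_3) in the standard basis. For each basis vector v_i, ℓ(v_i) = <v_i, a> is a linear equation in the a_j's. Collect the n equations into a matrix system V a = ℓ, where row i of V is v_i (expressed in the standard basis). Since V is invertible (lower-triangular with 1s on the diagonal, up to permutation), solve by back-substitution:
  V =
[[1, 1, 0],
 [1, 0, 0],
 [1, 1, 1]]
  V a = (3, 4, 0)
Solving gives a = (4, -1, -3).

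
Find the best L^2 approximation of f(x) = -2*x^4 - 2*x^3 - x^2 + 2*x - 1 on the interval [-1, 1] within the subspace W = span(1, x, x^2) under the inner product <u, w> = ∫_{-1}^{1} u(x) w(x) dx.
g(x) = -19*x^2/7 + 4*x/5 - 29/35

The best approximation g ∈ W is the orthogonal projection of f onto W. Writing g = a_0 + a_1 x + a_2 x^2, the coefficients solve the normal equations G · a = b where
  G_{ij} = <φ_i, φ_j> and b_i = <f, φ_i>, with φ_0 = 1, φ_1 = x, φ_2 = x^2.
G =
  [2, 0, 2/3]
  [0, 2/3, 0]
  [2/3, 0, 2/5],
b = (-52/15, 8/15, -172/105).
Solving gives a_0 = -29/35, a_1 = 4/5, a_2 = -19/7, so
  g(x) = -19*x^2/7 + 4*x/5 - 29/35.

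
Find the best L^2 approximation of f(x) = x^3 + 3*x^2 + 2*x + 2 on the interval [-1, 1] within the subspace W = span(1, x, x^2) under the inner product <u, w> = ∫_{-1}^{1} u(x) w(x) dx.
g(x) = 3*x^2 + 13*x/5 + 2

The best approximation g ∈ W is the orthogonal projection of f onto W. Writing g = a_0 + a_1 x + a_2 x^2, the coefficients solve the normal equations G · a = b where
  G_{ij} = <φ_i, φ_j> and b_i = <f, φ_i>, with φ_0 = 1, φ_1 = x, φ_2 = x^2.
G =
  [2, 0, 2/3]
  [0, 2/3, 0]
  [2/3, 0, 2/5],
b = (6, 26/15, 38/15).
Solving gives a_0 = 2, a_1 = 13/5, a_2 = 3, so
  g(x) = 3*x^2 + 13*x/5 + 2.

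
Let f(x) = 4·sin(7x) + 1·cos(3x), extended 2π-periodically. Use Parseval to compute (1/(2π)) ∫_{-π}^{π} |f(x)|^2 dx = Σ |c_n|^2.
Σ |c_n|^2 = 17/2

Expand |f|^2 and use orthogonality of {sin(nx), cos(mx)} on [-π, π]:
  ∫_{-π}^{π} sin(nx)^2 dx = π, ∫ cos(mx)^2 dx = π, and cross terms integrate to 0.
So ∫_{-π}^{π} f(x)^2 dx = 4^2 · π + 1^2 · π = (16 + 1)π.
Divide by 2π: (16 + 1)/2 = 17/2.
By Parseval, this equals Σ |c_n|^2.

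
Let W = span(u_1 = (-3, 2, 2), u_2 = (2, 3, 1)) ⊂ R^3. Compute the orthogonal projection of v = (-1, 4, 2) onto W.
proj_W(v) = (-35/39, 149/39, 7/3)

Set up U = [u_1 | ... | u_2] ∈ R^(3×2). The projector onto W = col(U) is P = U (U^T U)^(-1) U^T.
Compute U^T U =
  [17, 2]
  [2, 14],
and U^T v = (15, 12).
Solve U^T U · c = U^T v for the coefficients: c = (31/39, 29/39). The projection is proj_W(v) = U c.
Check: (v - proj_W(v)) · u_1 = 0  (should be 0).
Check: (v - proj_W(v)) · u_2 = 0  (should be 0).
Result: proj_W(v) = (-35/39, 149/39, 7/3).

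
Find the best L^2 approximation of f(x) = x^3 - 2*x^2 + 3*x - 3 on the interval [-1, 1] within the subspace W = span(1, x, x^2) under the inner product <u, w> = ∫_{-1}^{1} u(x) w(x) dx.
g(x) = -2*x^2 + 18*x/5 - 3

The best approximation g ∈ W is the orthogonal projection of f onto W. Writing g = a_0 + a_1 x + a_2 x^2, the coefficients solve the normal equations G · a = b where
  G_{ij} = <φ_i, φ_j> and b_i = <f, φ_i>, with φ_0 = 1, φ_1 = x, φ_2 = x^2.
G =
  [2, 0, 2/3]
  [0, 2/3, 0]
  [2/3, 0, 2/5],
b = (-22/3, 12/5, -14/5).
Solving gives a_0 = -3, a_1 = 18/5, a_2 = -2, so
  g(x) = -2*x^2 + 18*x/5 - 3.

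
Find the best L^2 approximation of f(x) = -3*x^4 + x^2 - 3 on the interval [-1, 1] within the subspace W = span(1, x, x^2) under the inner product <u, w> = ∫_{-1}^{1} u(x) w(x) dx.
g(x) = -11*x^2/7 - 96/35

The best approximation g ∈ W is the orthogonal projection of f onto W. Writing g = a_0 + a_1 x + a_2 x^2, the coefficients solve the normal equations G · a = b where
  G_{ij} = <φ_i, φ_j> and b_i = <f, φ_i>, with φ_0 = 1, φ_1 = x, φ_2 = x^2.
G =
  [2, 0, 2/3]
  [0, 2/3, 0]
  [2/3, 0, 2/5],
b = (-98/15, 0, -86/35).
Solving gives a_0 = -96/35, a_1 = 0, a_2 = -11/7, so
  g(x) = -11*x^2/7 - 96/35.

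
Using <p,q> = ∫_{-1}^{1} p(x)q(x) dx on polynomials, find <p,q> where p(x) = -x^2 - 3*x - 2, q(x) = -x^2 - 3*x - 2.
<p,q> = 256/15

Expand the product: p(x)·q(x) = x^4 + 6*x^3 + 13*x^2 + 12*x + 4.
∫_{-1}^{1} of each monomial x^k gives [2/(k+1) if k even, 0 if k odd]. Integrating term-by-term (or equivalently evaluating the antiderivative F(x) = x^5/5 + 3*x^4/2 + 13*x^3/3 + 6*x^2 + 4*x at the endpoints):
  F(1) − F(−1) = 481/30 − (-31/30) = 256/15.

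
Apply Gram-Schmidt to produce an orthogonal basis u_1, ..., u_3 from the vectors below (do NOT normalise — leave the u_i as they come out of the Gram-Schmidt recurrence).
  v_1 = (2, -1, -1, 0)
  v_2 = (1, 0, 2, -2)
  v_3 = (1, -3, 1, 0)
Orthogonal basis:
  u_1 = (2, -1, -1, 0)
  u_2 = (1, 0, 2, -2)
  u_3 = (-2/3, -7/3, 1, 2/3)

Apply the Gram-Schmidt recurrence
  u_1 = v_1
  u_i = v_i − Σ_{j<i} ((v_i · u_j) / (u_j · u_j)) · u_j.

Step by step this gives:
  u_1 = (2, -1, -1, 0)
  u_2 = (1, 0, 2, -2)
  u_3 = (-2/3, -7/3, 1, 2/3)

Orthogonality check:
  u_2 · u_1 = 0 (should be 0)
  u_3 · u_1 = 0 (should be 0)
  u_3 · u_2 = 0 (should be 0)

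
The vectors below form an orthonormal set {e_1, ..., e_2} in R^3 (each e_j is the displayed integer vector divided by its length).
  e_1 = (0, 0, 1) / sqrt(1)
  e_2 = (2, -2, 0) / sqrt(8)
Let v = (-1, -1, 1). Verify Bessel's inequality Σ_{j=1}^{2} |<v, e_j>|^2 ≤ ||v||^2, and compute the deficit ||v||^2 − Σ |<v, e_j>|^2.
Σ |<v, e_j>|^2 = 1; ||v||^2 = 3; deficit = 2

Write each e_j = u_j / sqrt(<u_j, u_j>) where u_j is the displayed integer vector. Then <v, e_j> = <v, u_j> / sqrt(<u_j, u_j>), so |<v, e_j>|^2 = <v, u_j>^2 / <u_j, u_j>.
Coefficients: <v, e_1> = 1/sqrt(1), <v, e_2> = 0/sqrt(8).
Square and sum: Σ |<v, e_j>|^2 = 1.
Compute ||v||^2 = v·v = 3.
Deficit = 3 − 1 = 2 ≥ 0, confirming Bessel's inequality. (The deficit equals ||v − Σ <v,e_j> e_j||^2, the squared distance from v to span{e_j}.)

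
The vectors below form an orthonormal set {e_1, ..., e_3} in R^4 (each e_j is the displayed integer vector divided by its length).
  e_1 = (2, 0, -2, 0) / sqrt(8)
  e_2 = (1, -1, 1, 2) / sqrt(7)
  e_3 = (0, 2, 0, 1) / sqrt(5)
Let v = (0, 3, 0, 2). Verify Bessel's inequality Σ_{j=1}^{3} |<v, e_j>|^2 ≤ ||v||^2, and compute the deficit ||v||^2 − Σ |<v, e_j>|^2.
Σ |<v, e_j>|^2 = 453/35; ||v||^2 = 13; deficit = 2/35

Write each e_j = u_j / sqrt(<u_j, u_j>) where u_j is the displayed integer vector. Then <v, e_j> = <v, u_j> / sqrt(<u_j, u_j>), so |<v, e_j>|^2 = <v, u_j>^2 / <u_j, u_j>.
Coefficients: <v, e_1> = 0/sqrt(8), <v, e_2> = 1/sqrt(7), <v, e_3> = 8/sqrt(5).
Square and sum: Σ |<v, e_j>|^2 = 453/35.
Compute ||v||^2 = v·v = 13.
Deficit = 13 − 453/35 = 2/35 ≥ 0, confirming Bessel's inequality. (The deficit equals ||v − Σ <v,e_j> e_j||^2, the squared distance from v to span{e_j}.)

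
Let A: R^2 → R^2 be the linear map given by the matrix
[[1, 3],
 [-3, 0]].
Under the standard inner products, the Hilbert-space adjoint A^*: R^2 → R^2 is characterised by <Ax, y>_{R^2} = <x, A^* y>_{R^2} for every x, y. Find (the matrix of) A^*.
A^* = A^T =
[[1, -3],
 [3, 0]]

For real matrices with standard dot products, the defining identity <Ax, y> = <x, A^* y> gives (Ax)^T y = x^T (A^*) y, i.e. x^T A^T y = x^T (A^*) y. Since this holds for all x, y, we must have A^* = A^T. Therefore
A^* =
[[1, -3],
 [3, 0]].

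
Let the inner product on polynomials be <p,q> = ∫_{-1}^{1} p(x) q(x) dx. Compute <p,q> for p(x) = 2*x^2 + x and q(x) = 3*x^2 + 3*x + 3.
<p,q> = 42/5

Expand the product: p(x)·q(x) = 6*x^4 + 9*x^3 + 9*x^2 + 3*x.
∫_{-1}^{1} of each monomial x^k gives [2/(k+1) if k even, 0 if k odd]. Integrating term-by-term (or equivalently evaluating the antiderivative F(x) = 6*x^5/5 + 9*x^4/4 + 3*x^3 + 3*x^2/2 at the endpoints):
  F(1) − F(−1) = 159/20 − (-9/20) = 42/5.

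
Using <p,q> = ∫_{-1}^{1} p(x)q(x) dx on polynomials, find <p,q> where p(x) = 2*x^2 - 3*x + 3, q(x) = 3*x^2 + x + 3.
<p,q> = 142/5

Expand the product: p(x)·q(x) = 6*x^4 - 7*x^3 + 12*x^2 - 6*x + 9.
∫_{-1}^{1} of each monomial x^k gives [2/(k+1) if k even, 0 if k odd]. Integrating term-by-term (or equivalently evaluating the antiderivative F(x) = 6*x^5/5 - 7*x^4/4 + 4*x^3 - 3*x^2 + 9*x at the endpoints):
  F(1) − F(−1) = 189/20 − (-379/20) = 142/5.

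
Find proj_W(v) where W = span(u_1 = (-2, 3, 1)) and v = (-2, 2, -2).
proj_W(v) = (-8/7, 12/7, 4/7)

Set up U = [u_1 | ... | u_1] ∈ R^(3×1). The projector onto W = col(U) is P = U (U^T U)^(-1) U^T.
Compute U^T U =
  [14],
and U^T v = (8).
Solve U^T U · c = U^T v for the coefficients: c = (4/7). The projection is proj_W(v) = U c.
Check: (v - proj_W(v)) · u_1 = 0  (should be 0).
Result: proj_W(v) = (-8/7, 12/7, 4/7).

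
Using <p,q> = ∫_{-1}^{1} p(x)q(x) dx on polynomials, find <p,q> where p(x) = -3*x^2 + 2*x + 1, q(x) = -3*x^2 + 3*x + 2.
<p,q> = 28/5

Expand the product: p(x)·q(x) = 9*x^4 - 15*x^3 - 3*x^2 + 7*x + 2.
∫_{-1}^{1} of each monomial x^k gives [2/(k+1) if k even, 0 if k odd]. Integrating term-by-term (or equivalently evaluating the antiderivative F(x) = 9*x^5/5 - 15*x^4/4 - x^3 + 7*x^2/2 + 2*x at the endpoints):
  F(1) − F(−1) = 51/20 − (-61/20) = 28/5.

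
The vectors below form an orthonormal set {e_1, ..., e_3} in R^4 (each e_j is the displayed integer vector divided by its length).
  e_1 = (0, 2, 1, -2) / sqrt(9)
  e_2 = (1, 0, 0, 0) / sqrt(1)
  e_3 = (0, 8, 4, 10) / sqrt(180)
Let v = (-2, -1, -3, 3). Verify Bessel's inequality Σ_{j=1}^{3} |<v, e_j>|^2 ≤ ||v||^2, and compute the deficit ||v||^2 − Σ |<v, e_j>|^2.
Σ |<v, e_j>|^2 = 18; ||v||^2 = 23; deficit = 5

Write each e_j = u_j / sqrt(<u_j, u_j>) where u_j is the displayed integer vector. Then <v, e_j> = <v, u_j> / sqrt(<u_j, u_j>), so |<v, e_j>|^2 = <v, u_j>^2 / <u_j, u_j>.
Coefficients: <v, e_1> = -11/sqrt(9), <v, e_2> = -2/sqrt(1), <v, e_3> = 10/sqrt(180).
Square and sum: Σ |<v, e_j>|^2 = 18.
Compute ||v||^2 = v·v = 23.
Deficit = 23 − 18 = 5 ≥ 0, confirming Bessel's inequality. (The deficit equals ||v − Σ <v,e_j> e_j||^2, the squared distance from v to span{e_j}.)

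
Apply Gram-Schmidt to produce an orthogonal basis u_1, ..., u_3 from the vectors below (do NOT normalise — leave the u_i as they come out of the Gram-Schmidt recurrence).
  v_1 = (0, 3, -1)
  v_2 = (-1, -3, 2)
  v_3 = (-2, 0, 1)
Orthogonal basis:
  u_1 = (0, 3, -1)
  u_2 = (-1, 3/10, 9/10)
  u_3 = (-9/19, -3/19, -9/19)

Apply the Gram-Schmidt recurrence
  u_1 = v_1
  u_i = v_i − Σ_{j<i} ((v_i · u_j) / (u_j · u_j)) · u_j.

Step by step this gives:
  u_1 = (0, 3, -1)
  u_2 = (-1, 3/10, 9/10)
  u_3 = (-9/19, -3/19, -9/19)

Orthogonality check:
  u_2 · u_1 = 0 (should be 0)
  u_3 · u_1 = 0 (should be 0)
  u_3 · u_2 = 0 (should be 0)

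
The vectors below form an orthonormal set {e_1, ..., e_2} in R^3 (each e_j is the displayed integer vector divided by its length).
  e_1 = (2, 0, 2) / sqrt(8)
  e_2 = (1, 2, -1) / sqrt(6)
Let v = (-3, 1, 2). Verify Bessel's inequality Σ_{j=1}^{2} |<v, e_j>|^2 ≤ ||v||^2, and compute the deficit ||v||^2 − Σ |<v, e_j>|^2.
Σ |<v, e_j>|^2 = 2; ||v||^2 = 14; deficit = 12

Write each e_j = u_j / sqrt(<u_j, u_j>) where u_j is the displayed integer vector. Then <v, e_j> = <v, u_j> / sqrt(<u_j, u_j>), so |<v, e_j>|^2 = <v, u_j>^2 / <u_j, u_j>.
Coefficients: <v, e_1> = -2/sqrt(8), <v, e_2> = -3/sqrt(6).
Square and sum: Σ |<v, e_j>|^2 = 2.
Compute ||v||^2 = v·v = 14.
Deficit = 14 − 2 = 12 ≥ 0, confirming Bessel's inequality. (The deficit equals ||v − Σ <v,e_j> e_j||^2, the squared distance from v to span{e_j}.)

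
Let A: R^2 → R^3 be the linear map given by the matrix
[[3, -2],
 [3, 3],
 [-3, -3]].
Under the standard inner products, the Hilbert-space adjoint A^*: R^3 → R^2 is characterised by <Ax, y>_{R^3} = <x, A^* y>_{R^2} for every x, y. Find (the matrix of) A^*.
A^* = A^T =
[[3, 3, -3],
 [-2, 3, -3]]

For real matrices with standard dot products, the defining identity <Ax, y> = <x, A^* y> gives (Ax)^T y = x^T (A^*) y, i.e. x^T A^T y = x^T (A^*) y. Since this holds for all x, y, we must have A^* = A^T. Therefore
A^* =
[[3, 3, -3],
 [-2, 3, -3]].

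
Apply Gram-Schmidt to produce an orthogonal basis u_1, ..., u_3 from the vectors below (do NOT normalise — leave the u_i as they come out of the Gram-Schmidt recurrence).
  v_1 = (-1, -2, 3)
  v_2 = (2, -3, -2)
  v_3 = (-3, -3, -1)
Orthogonal basis:
  u_1 = (-1, -2, 3)
  u_2 = (13/7, -23/7, -11/7)
  u_3 = (-29/9, -116/117, -203/117)

Apply the Gram-Schmidt recurrence
  u_1 = v_1
  u_i = v_i − Σ_{j<i} ((v_i · u_j) / (u_j · u_j)) · u_j.

Step by step this gives:
  u_1 = (-1, -2, 3)
  u_2 = (13/7, -23/7, -11/7)
  u_3 = (-29/9, -116/117, -203/117)

Orthogonality check:
  u_2 · u_1 = 0 (should be 0)
  u_3 · u_1 = 0 (should be 0)
  u_3 · u_2 = 0 (should be 0)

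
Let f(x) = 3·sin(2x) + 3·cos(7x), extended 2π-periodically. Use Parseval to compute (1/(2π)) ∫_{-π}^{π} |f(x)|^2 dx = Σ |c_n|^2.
Σ |c_n|^2 = 9

Expand |f|^2 and use orthogonality of {sin(nx), cos(mx)} on [-π, π]:
  ∫_{-π}^{π} sin(nx)^2 dx = π, ∫ cos(mx)^2 dx = π, and cross terms integrate to 0.
So ∫_{-π}^{π} f(x)^2 dx = 3^2 · π + 3^2 · π = (9 + 9)π.
Divide by 2π: (9 + 9)/2 = 9.
By Parseval, this equals Σ |c_n|^2.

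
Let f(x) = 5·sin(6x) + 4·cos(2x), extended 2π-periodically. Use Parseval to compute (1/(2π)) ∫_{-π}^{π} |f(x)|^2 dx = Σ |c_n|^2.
Σ |c_n|^2 = 41/2

Expand |f|^2 and use orthogonality of {sin(nx), cos(mx)} on [-π, π]:
  ∫_{-π}^{π} sin(nx)^2 dx = π, ∫ cos(mx)^2 dx = π, and cross terms integrate to 0.
So ∫_{-π}^{π} f(x)^2 dx = 5^2 · π + 4^2 · π = (25 + 16)π.
Divide by 2π: (25 + 16)/2 = 41/2.
By Parseval, this equals Σ |c_n|^2.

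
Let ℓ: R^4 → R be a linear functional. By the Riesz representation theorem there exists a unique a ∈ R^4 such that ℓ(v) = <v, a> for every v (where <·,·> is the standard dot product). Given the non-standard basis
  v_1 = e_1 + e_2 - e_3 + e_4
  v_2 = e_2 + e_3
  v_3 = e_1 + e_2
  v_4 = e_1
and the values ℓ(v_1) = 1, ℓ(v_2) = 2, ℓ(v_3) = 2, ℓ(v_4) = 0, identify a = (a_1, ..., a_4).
a = (0, 2, 0, -1)

Write a = (a_1, ..., a_4) in the standard basis. For each basis vector v_i, ℓ(v_i) = <v_i, a> is a linear equation in the a_j's. Collect the n equations into a matrix system V a = ℓ, where row i of V is v_i (expressed in the standard basis). Since V is invertible (lower-triangular with 1s on the diagonal, up to permutation), solve by back-substitution:
  V =
[[1, 1, -1, 1],
 [0, 1, 1, 0],
 [1, 1, 0, 0],
 [1, 0, 0, 0]]
  V a = (1, 2, 2, 0)
Solving gives a = (0, 2, 0, -1).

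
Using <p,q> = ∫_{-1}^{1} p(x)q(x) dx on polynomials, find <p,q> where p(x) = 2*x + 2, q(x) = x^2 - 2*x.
<p,q> = -4/3

Expand the product: p(x)·q(x) = 2*x^3 - 2*x^2 - 4*x.
∫_{-1}^{1} of each monomial x^k gives [2/(k+1) if k even, 0 if k odd]. Integrating term-by-term (or equivalently evaluating the antiderivative F(x) = x^4/2 - 2*x^3/3 - 2*x^2 at the endpoints):
  F(1) − F(−1) = -13/6 − (-5/6) = -4/3.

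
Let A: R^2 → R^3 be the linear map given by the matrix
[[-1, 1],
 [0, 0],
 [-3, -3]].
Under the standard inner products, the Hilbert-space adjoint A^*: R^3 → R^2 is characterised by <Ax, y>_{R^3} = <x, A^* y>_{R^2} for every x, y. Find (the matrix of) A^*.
A^* = A^T =
[[-1, 0, -3],
 [1, 0, -3]]

For real matrices with standard dot products, the defining identity <Ax, y> = <x, A^* y> gives (Ax)^T y = x^T (A^*) y, i.e. x^T A^T y = x^T (A^*) y. Since this holds for all x, y, we must have A^* = A^T. Therefore
A^* =
[[-1, 0, -3],
 [1, 0, -3]].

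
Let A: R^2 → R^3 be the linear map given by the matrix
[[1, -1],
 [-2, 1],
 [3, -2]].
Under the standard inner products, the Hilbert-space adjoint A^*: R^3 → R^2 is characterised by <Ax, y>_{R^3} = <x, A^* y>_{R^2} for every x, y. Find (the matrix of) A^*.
A^* = A^T =
[[1, -2, 3],
 [-1, 1, -2]]

For real matrices with standard dot products, the defining identity <Ax, y> = <x, A^* y> gives (Ax)^T y = x^T (A^*) y, i.e. x^T A^T y = x^T (A^*) y. Since this holds for all x, y, we must have A^* = A^T. Therefore
A^* =
[[1, -2, 3],
 [-1, 1, -2]].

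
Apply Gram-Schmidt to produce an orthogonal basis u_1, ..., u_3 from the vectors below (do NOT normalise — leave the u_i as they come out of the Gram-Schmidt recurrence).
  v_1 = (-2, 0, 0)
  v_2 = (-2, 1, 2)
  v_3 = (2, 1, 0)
Orthogonal basis:
  u_1 = (-2, 0, 0)
  u_2 = (0, 1, 2)
  u_3 = (0, 4/5, -2/5)

Apply the Gram-Schmidt recurrence
  u_1 = v_1
  u_i = v_i − Σ_{j<i} ((v_i · u_j) / (u_j · u_j)) · u_j.

Step by step this gives:
  u_1 = (-2, 0, 0)
  u_2 = (0, 1, 2)
  u_3 = (0, 4/5, -2/5)

Orthogonality check:
  u_2 · u_1 = 0 (should be 0)
  u_3 · u_1 = 0 (should be 0)
  u_3 · u_2 = 0 (should be 0)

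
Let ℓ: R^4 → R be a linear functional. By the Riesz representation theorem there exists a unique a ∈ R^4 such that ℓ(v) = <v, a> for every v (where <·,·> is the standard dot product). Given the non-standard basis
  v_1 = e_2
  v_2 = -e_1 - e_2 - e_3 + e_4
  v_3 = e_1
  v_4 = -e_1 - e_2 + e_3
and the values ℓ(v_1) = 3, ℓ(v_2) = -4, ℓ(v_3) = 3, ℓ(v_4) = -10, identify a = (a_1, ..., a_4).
a = (3, 3, -4, -2)

Write a = (a_1, ..., a_4) in the standard basis. For each basis vector v_i, ℓ(v_i) = <v_i, a> is a linear equation in the a_j's. Collect the n equations into a matrix system V a = ℓ, where row i of V is v_i (expressed in the standard basis). Since V is invertible (lower-triangular with 1s on the diagonal, up to permutation), solve by back-substitution:
  V =
[[0, 1, 0, 0],
 [-1, -1, -1, 1],
 [1, 0, 0, 0],
 [-1, -1, 1, 0]]
  V a = (3, -4, 3, -10)
Solving gives a = (3, 3, -4, -2).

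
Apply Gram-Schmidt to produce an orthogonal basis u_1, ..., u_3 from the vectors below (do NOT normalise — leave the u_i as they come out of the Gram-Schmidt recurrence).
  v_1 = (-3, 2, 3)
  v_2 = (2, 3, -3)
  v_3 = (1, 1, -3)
Orthogonal basis:
  u_1 = (-3, 2, 3)
  u_2 = (17/22, 42/11, -39/22)
  u_3 = (-315/403, -63/403, -21/31)

Apply the Gram-Schmidt recurrence
  u_1 = v_1
  u_i = v_i − Σ_{j<i} ((v_i · u_j) / (u_j · u_j)) · u_j.

Step by step this gives:
  u_1 = (-3, 2, 3)
  u_2 = (17/22, 42/11, -39/22)
  u_3 = (-315/403, -63/403, -21/31)

Orthogonality check:
  u_2 · u_1 = 0 (should be 0)
  u_3 · u_1 = 0 (should be 0)
  u_3 · u_2 = 0 (should be 0)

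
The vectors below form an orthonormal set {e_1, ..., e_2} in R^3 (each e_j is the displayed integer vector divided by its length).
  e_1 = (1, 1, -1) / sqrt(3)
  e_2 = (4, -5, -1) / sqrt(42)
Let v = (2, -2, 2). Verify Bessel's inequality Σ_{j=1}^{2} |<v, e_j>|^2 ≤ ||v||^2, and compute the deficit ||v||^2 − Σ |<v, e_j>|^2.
Σ |<v, e_j>|^2 = 52/7; ||v||^2 = 12; deficit = 32/7

Write each e_j = u_j / sqrt(<u_j, u_j>) where u_j is the displayed integer vector. Then <v, e_j> = <v, u_j> / sqrt(<u_j, u_j>), so |<v, e_j>|^2 = <v, u_j>^2 / <u_j, u_j>.
Coefficients: <v, e_1> = -2/sqrt(3), <v, e_2> = 16/sqrt(42).
Square and sum: Σ |<v, e_j>|^2 = 52/7.
Compute ||v||^2 = v·v = 12.
Deficit = 12 − 52/7 = 32/7 ≥ 0, confirming Bessel's inequality. (The deficit equals ||v − Σ <v,e_j> e_j||^2, the squared distance from v to span{e_j}.)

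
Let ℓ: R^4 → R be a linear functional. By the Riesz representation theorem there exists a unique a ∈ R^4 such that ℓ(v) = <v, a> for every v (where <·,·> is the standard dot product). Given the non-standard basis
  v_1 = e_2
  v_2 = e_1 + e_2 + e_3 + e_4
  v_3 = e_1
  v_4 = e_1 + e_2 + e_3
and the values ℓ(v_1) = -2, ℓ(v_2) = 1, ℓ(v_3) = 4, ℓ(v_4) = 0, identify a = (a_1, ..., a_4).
a = (4, -2, -2, 1)

Write a = (a_1, ..., a_4) in the standard basis. For each basis vector v_i, ℓ(v_i) = <v_i, a> is a linear equation in the a_j's. Collect the n equations into a matrix system V a = ℓ, where row i of V is v_i (expressed in the standard basis). Since V is invertible (lower-triangular with 1s on the diagonal, up to permutation), solve by back-substitution:
  V =
[[0, 1, 0, 0],
 [1, 1, 1, 1],
 [1, 0, 0, 0],
 [1, 1, 1, 0]]
  V a = (-2, 1, 4, 0)
Solving gives a = (4, -2, -2, 1).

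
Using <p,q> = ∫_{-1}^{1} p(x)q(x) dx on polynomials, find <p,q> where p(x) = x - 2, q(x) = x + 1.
<p,q> = -10/3

Expand the product: p(x)·q(x) = x^2 - x - 2.
∫_{-1}^{1} of each monomial x^k gives [2/(k+1) if k even, 0 if k odd]. Integrating term-by-term (or equivalently evaluating the antiderivative F(x) = x^3/3 - x^2/2 - 2*x at the endpoints):
  F(1) − F(−1) = -13/6 − (7/6) = -10/3.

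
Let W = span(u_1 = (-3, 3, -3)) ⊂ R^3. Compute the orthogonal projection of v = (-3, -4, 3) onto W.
proj_W(v) = (4/3, -4/3, 4/3)

Set up U = [u_1 | ... | u_1] ∈ R^(3×1). The projector onto W = col(U) is P = U (U^T U)^(-1) U^T.
Compute U^T U =
  [27],
and U^T v = (-12).
Solve U^T U · c = U^T v for the coefficients: c = (-4/9). The projection is proj_W(v) = U c.
Check: (v - proj_W(v)) · u_1 = 0  (should be 0).
Result: proj_W(v) = (4/3, -4/3, 4/3).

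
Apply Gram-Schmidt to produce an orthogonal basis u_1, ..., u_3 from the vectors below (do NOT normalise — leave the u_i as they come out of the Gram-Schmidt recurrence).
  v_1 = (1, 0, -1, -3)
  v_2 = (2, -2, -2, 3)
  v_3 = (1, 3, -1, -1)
Orthogonal basis:
  u_1 = (1, 0, -1, -3)
  u_2 = (27/11, -2, -27/11, 18/11)
  u_3 = (93/103, 279/103, -93/103, 62/103)

Apply the Gram-Schmidt recurrence
  u_1 = v_1
  u_i = v_i − Σ_{j<i} ((v_i · u_j) / (u_j · u_j)) · u_j.

Step by step this gives:
  u_1 = (1, 0, -1, -3)
  u_2 = (27/11, -2, -27/11, 18/11)
  u_3 = (93/103, 279/103, -93/103, 62/103)

Orthogonality check:
  u_2 · u_1 = 0 (should be 0)
  u_3 · u_1 = 0 (should be 0)
  u_3 · u_2 = 0 (should be 0)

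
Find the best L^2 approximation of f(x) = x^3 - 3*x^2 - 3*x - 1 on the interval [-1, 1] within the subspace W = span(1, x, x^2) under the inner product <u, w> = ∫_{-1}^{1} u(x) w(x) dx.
g(x) = -3*x^2 - 12*x/5 - 1

The best approximation g ∈ W is the orthogonal projection of f onto W. Writing g = a_0 + a_1 x + a_2 x^2, the coefficients solve the normal equations G · a = b where
  G_{ij} = <φ_i, φ_j> and b_i = <f, φ_i>, with φ_0 = 1, φ_1 = x, φ_2 = x^2.
G =
  [2, 0, 2/3]
  [0, 2/3, 0]
  [2/3, 0, 2/5],
b = (-4, -8/5, -28/15).
Solving gives a_0 = -1, a_1 = -12/5, a_2 = -3, so
  g(x) = -3*x^2 - 12*x/5 - 1.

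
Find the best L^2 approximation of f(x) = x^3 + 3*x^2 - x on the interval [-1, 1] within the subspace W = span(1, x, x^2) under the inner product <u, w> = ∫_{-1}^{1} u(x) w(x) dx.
g(x) = 3*x^2 - 2*x/5

The best approximation g ∈ W is the orthogonal projection of f onto W. Writing g = a_0 + a_1 x + a_2 x^2, the coefficients solve the normal equations G · a = b where
  G_{ij} = <φ_i, φ_j> and b_i = <f, φ_i>, with φ_0 = 1, φ_1 = x, φ_2 = x^2.
G =
  [2, 0, 2/3]
  [0, 2/3, 0]
  [2/3, 0, 2/5],
b = (2, -4/15, 6/5).
Solving gives a_0 = 0, a_1 = -2/5, a_2 = 3, so
  g(x) = 3*x^2 - 2*x/5.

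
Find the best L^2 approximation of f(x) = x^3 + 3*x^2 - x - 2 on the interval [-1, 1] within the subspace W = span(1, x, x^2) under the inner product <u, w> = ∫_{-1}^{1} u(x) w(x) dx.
g(x) = 3*x^2 - 2*x/5 - 2

The best approximation g ∈ W is the orthogonal projection of f onto W. Writing g = a_0 + a_1 x + a_2 x^2, the coefficients solve the normal equations G · a = b where
  G_{ij} = <φ_i, φ_j> and b_i = <f, φ_i>, with φ_0 = 1, φ_1 = x, φ_2 = x^2.
G =
  [2, 0, 2/3]
  [0, 2/3, 0]
  [2/3, 0, 2/5],
b = (-2, -4/15, -2/15).
Solving gives a_0 = -2, a_1 = -2/5, a_2 = 3, so
  g(x) = 3*x^2 - 2*x/5 - 2.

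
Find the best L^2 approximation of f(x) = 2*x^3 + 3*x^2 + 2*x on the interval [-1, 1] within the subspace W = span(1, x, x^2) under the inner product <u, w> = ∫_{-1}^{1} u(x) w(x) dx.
g(x) = 3*x^2 + 16*x/5

The best approximation g ∈ W is the orthogonal projection of f onto W. Writing g = a_0 + a_1 x + a_2 x^2, the coefficients solve the normal equations G · a = b where
  G_{ij} = <φ_i, φ_j> and b_i = <f, φ_i>, with φ_0 = 1, φ_1 = x, φ_2 = x^2.
G =
  [2, 0, 2/3]
  [0, 2/3, 0]
  [2/3, 0, 2/5],
b = (2, 32/15, 6/5).
Solving gives a_0 = 0, a_1 = 16/5, a_2 = 3, so
  g(x) = 3*x^2 + 16*x/5.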